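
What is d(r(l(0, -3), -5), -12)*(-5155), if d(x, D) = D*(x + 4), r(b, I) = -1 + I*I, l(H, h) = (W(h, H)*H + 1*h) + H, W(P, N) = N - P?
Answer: 1732080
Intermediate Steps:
l(H, h) = H + h + H*(H - h) (l(H, h) = ((H - h)*H + 1*h) + H = (H*(H - h) + h) + H = (h + H*(H - h)) + H = H + h + H*(H - h))
r(b, I) = -1 + I²
d(x, D) = D*(4 + x)
d(r(l(0, -3), -5), -12)*(-5155) = -12*(4 + (-1 + (-5)²))*(-5155) = -12*(4 + (-1 + 25))*(-5155) = -12*(4 + 24)*(-5155) = -12*28*(-5155) = -336*(-5155) = 1732080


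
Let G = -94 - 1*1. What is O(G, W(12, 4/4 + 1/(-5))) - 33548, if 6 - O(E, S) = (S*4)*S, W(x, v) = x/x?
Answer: -33546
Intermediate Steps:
G = -95 (G = -94 - 1 = -95)
W(x, v) = 1
O(E, S) = 6 - 4*S**2 (O(E, S) = 6 - S*4*S = 6 - 4*S*S = 6 - 4*S**2)
O(G, W(12, 4/4 + 1/(-5))) - 33548 = (6 - 4*1**2) - 33548 = (6 - 4*1) - 33548 = (6 - 4) - 33548 = 2 - 33548 = -33546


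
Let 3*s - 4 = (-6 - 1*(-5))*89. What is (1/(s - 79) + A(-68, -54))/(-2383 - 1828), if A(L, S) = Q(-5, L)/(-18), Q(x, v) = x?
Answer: -389/6101739 ≈ -6.3752e-5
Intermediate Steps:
s = -85/3 (s = 4/3 + ((-6 - 1*(-5))*89)/3 = 4/3 + ((-6 + 5)*89)/3 = 4/3 + (-1*89)/3 = 4/3 + (1/3)*(-89) = 4/3 - 89/3 = -85/3 ≈ -28.333)
A(L, S) = 5/18 (A(L, S) = -5/(-18) = -5*(-1/18) = 5/18)
(1/(s - 79) + A(-68, -54))/(-2383 - 1828) = (1/(-85/3 - 79) + 5/18)/(-2383 - 1828) = (1/(-322/3) + 5/18)/(-4211) = (-3/322 + 5/18)*(-1/4211) = (389/1449)*(-1/4211) = -389/6101739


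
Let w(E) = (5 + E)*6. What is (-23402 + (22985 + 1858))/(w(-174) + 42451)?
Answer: 131/3767 ≈ 0.034776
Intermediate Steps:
w(E) = 30 + 6*E
(-23402 + (22985 + 1858))/(w(-174) + 42451) = (-23402 + (22985 + 1858))/((30 + 6*(-174)) + 42451) = (-23402 + 24843)/((30 - 1044) + 42451) = 1441/(-1014 + 42451) = 1441/41437 = 1441*(1/41437) = 131/3767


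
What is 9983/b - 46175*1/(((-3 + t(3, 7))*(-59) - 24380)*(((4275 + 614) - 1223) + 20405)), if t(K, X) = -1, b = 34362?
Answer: 967234835257/3328361872848 ≈ 0.29060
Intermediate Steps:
9983/b - 46175*1/(((-3 + t(3, 7))*(-59) - 24380)*(((4275 + 614) - 1223) + 20405)) = 9983/34362 - 46175*1/(((-3 - 1)*(-59) - 24380)*(((4275 + 614) - 1223) + 20405)) = 9983*(1/34362) - 46175*1/((-4*(-59) - 24380)*((4889 - 1223) + 20405)) = 9983/34362 - 46175*1/((236 - 24380)*(3666 + 20405)) = 9983/34362 - 46175/(24071*(-24144)) = 9983/34362 - 46175/(-581170224) = 9983/34362 - 46175*(-1/581170224) = 9983/34362 + 46175/581170224 = 967234835257/3328361872848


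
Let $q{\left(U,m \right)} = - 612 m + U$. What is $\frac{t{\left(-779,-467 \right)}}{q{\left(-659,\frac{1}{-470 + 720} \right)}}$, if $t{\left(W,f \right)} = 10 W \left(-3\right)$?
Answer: $- \frac{2921250}{82681} \approx -35.332$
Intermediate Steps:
$q{\left(U,m \right)} = U - 612 m$
$t{\left(W,f \right)} = - 30 W$
$\frac{t{\left(-779,-467 \right)}}{q{\left(-659,\frac{1}{-470 + 720} \right)}} = \frac{\left(-30\right) \left(-779\right)}{-659 - \frac{612}{-470 + 720}} = \frac{23370}{-659 - \frac{612}{250}} = \frac{23370}{-659 - \frac{306}{125}} = \frac{23370}{- \frac{82681}{125}} = 23370 \left(- \frac{125}{82681}\right) = - \frac{2921250}{82681}$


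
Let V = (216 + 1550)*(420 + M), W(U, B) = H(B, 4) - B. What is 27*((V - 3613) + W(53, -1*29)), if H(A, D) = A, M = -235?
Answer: 8723619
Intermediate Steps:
W(U, B) = 0 (W(U, B) = B - B = 0)
V = 326710 (V = (216 + 1550)*(420 - 235) = 1766*185 = 326710)
27*((V - 3613) + W(53, -1*29)) = 27*((326710 - 3613) + 0) = 27*(323097 + 0) = 27*323097 = 8723619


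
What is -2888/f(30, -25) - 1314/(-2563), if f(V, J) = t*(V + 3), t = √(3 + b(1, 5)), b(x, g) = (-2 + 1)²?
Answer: -332510/7689 ≈ -43.245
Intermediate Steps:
b(x, g) = 1 (b(x, g) = (-1)² = 1)
t = 2 (t = √(3 + 1) = √4 = 2)
f(V, J) = 6 + 2*V (f(V, J) = 2*(V + 3) = 2*(3 + V) = 6 + 2*V)
-2888/f(30, -25) - 1314/(-2563) = -2888/(6 + 2*30) - 1314/(-2563) = -2888/(6 + 60) - 1314*(-1/2563) = -2888/66 + 1314/2563 = -2888*1/66 + 1314/2563 = -1444/33 + 1314/2563 = -332510/7689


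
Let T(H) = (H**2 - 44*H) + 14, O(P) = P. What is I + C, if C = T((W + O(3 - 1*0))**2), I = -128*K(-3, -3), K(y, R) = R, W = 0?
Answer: 83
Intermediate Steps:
I = 384 (I = -128*(-3) = 384)
T(H) = 14 + H**2 - 44*H
C = -301 (C = 14 + ((0 + (3 - 1*0))**2)**2 - 44*(0 + (3 - 1*0))**2 = 14 + ((0 + (3 + 0))**2)**2 - 44*(0 + (3 + 0))**2 = 14 + ((0 + 3)**2)**2 - 44*(0 + 3)**2 = 14 + (3**2)**2 - 44*3**2 = 14 + 9**2 - 44*9 = 14 + 81 - 396 = -301)
I + C = 384 - 301 = 83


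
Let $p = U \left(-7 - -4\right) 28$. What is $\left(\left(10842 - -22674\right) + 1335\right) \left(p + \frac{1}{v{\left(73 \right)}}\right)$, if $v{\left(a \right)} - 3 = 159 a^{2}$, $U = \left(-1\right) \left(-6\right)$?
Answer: $- \frac{4960996344335}{282438} \approx -1.7565 \cdot 10^{7}$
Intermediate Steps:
$U = 6$
$v{\left(a \right)} = 3 + 159 a^{2}$
$p = -504$ ($p = 6 \left(-7 - -4\right) 28 = 6 \left(-7 + 4\right) 28 = 6 \left(-3\right) 28 = \left(-18\right) 28 = -504$)
$\left(\left(10842 - -22674\right) + 1335\right) \left(p + \frac{1}{v{\left(73 \right)}}\right) = \left(\left(10842 - -22674\right) + 1335\right) \left(-504 + \frac{1}{3 + 159 \cdot 73^{2}}\right) = \left(\left(10842 + 22674\right) + 1335\right) \left(-504 + \frac{1}{3 + 159 \cdot 5329}\right) = \left(33516 + 1335\right) \left(-504 + \frac{1}{3 + 847311}\right) = 34851 \left(-504 + \frac{1}{847314}\right) = 34851 \left(- \frac{427046255}{847314}\right) = - \frac{4960996344335}{282438}$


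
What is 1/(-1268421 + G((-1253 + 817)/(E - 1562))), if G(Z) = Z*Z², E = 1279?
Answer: -22665187/28748916277871 ≈ -7.8838e-7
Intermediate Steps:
G(Z) = Z³
1/(-1268421 + G((-1253 + 817)/(E - 1562))) = 1/(-1268421 + ((-1253 + 817)/(1279 - 1562))³) = 1/(-1268421 + (-436/(-283))³) = 1/(-1268421 + (-436*(-1/283))³) = 1/(-1268421 + (436/283)³) = 1/(-1268421 + 82881856/22665187) = 1/(-28748916277871/22665187) = -22665187/28748916277871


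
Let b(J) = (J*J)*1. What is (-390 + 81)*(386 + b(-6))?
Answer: -130398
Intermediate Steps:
b(J) = J² (b(J) = J²*1 = J²)
(-390 + 81)*(386 + b(-6)) = (-390 + 81)*(386 + (-6)²) = -309*(386 + 36) = -309*422 = -130398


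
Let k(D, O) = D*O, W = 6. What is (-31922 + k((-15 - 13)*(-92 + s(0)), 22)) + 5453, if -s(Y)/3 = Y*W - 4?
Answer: 22811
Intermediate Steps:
s(Y) = 12 - 18*Y (s(Y) = -3*(Y*6 - 4) = -3*(6*Y - 4) = -3*(-4 + 6*Y) = 12 - 18*Y)
(-31922 + k((-15 - 13)*(-92 + s(0)), 22)) + 5453 = (-31922 + ((-15 - 13)*(-92 + (12 - 18*0)))*22) + 5453 = (-31922 - 28*(-92 + (12 + 0))*22) + 5453 = (-31922 - 28*(-92 + 12)*22) + 5453 = (-31922 - 28*(-80)*22) + 5453 = (-31922 + 2240*22) + 5453 = (-31922 + 49280) + 5453 = 17358 + 5453 = 22811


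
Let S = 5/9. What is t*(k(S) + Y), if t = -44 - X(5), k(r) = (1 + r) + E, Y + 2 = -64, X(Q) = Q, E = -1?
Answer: 28861/9 ≈ 3206.8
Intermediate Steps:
S = 5/9 (S = 5*(1/9) = 5/9 ≈ 0.55556)
Y = -66 (Y = -2 - 64 = -66)
k(r) = r (k(r) = (1 + r) - 1 = r)
t = -49 (t = -44 - 1*5 = -44 - 5 = -49)
t*(k(S) + Y) = -49*(5/9 - 66) = -49*(-589/9) = 28861/9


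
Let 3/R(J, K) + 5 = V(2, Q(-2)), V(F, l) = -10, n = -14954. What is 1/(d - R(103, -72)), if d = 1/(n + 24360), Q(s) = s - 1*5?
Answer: 47030/9411 ≈ 4.9973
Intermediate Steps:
Q(s) = -5 + s (Q(s) = s - 5 = -5 + s)
R(J, K) = -1/5 (R(J, K) = 3/(-5 - 10) = 3/(-15) = 3*(-1/15) = -1/5)
d = 1/9406 (d = 1/(-14954 + 24360) = 1/9406 ≈ 0.00010632)
1/(d - R(103, -72)) = 1/(1/9406 - 1*(-1/5)) = 1/(1/9406 + 1/5) = 1/(9411/47030) = 47030/9411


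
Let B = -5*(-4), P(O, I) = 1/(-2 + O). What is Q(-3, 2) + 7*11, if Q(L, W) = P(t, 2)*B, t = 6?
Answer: 82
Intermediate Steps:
B = 20
Q(L, W) = 5 (Q(L, W) = 20/(-2 + 6) = 20/4 = (1/4)*20 = 5)
Q(-3, 2) + 7*11 = 5 + 7*11 = 5 + 77 = 82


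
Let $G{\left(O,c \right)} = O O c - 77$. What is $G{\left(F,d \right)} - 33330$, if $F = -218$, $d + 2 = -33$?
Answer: $-1696747$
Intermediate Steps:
$d = -35$ ($d = -2 - 33 = -35$)
$G{\left(O,c \right)} = -77 + c O^{2}$ ($G{\left(O,c \right)} = O^{2} c - 77 = c O^{2} - 77 = -77 + c O^{2}$)
$G{\left(F,d \right)} - 33330 = \left(-77 - 35 \left(-218\right)^{2}\right) - 33330 = \left(-77 - 1663340\right) - 33330 = -1663417 - 33330 = -1696747$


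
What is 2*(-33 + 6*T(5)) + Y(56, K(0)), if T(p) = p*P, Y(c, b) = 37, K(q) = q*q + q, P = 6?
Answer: 331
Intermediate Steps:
K(q) = q + q² (K(q) = q² + q = q + q²)
T(p) = 6*p (T(p) = p*6 = 6*p)
2*(-33 + 6*T(5)) + Y(56, K(0)) = 2*(-33 + 6*(6*5)) + 37 = 2*(-33 + 6*30) + 37 = 2*(-33 + 180) + 37 = 2*147 + 37 = 294 + 37 = 331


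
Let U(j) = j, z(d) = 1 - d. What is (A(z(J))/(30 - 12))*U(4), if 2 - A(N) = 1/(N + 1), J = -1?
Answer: 10/27 ≈ 0.37037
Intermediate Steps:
A(N) = 2 - 1/(1 + N) (A(N) = 2 - 1/(N + 1) = 2 - 1/(1 + N))
(A(z(J))/(30 - 12))*U(4) = (((1 + 2*(1 - 1*(-1)))/(1 + (1 - 1*(-1))))/(30 - 12))*4 = (((1 + 2*(1 + 1))/(1 + (1 + 1)))/18)*4 = (((1 + 2*2)/(1 + 2))/18)*4 = (((1 + 4)/3)/18)*4 = (((⅓)*5)/18)*4 = ((1/18)*(5/3))*4 = (5/54)*4 = 10/27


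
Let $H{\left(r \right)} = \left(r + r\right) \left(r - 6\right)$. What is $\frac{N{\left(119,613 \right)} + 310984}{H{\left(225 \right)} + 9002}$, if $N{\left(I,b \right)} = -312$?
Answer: $\frac{19417}{6722} \approx 2.8886$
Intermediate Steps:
$H{\left(r \right)} = 2 r \left(-6 + r\right)$ ($H{\left(r \right)} = 2 r \left(r - 6\right) = 2 r \left(-6 + r\right)$)
$\frac{N{\left(119,613 \right)} + 310984}{H{\left(225 \right)} + 9002} = \frac{-312 + 310984}{2 \cdot 225 \left(-6 + 225\right) + 9002} = \frac{310672}{2 \cdot 225 \cdot 219 + 9002} = \frac{310672}{98550 + 9002} = \frac{310672}{107552} = 310672 \cdot \frac{1}{107552} = \frac{19417}{6722}$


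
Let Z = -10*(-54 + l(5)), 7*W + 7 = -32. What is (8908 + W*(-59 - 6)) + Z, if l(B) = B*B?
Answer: 66921/7 ≈ 9560.1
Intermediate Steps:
W = -39/7 (W = -1 + (1/7)*(-32) = -1 - 32/7 = -39/7 ≈ -5.5714)
l(B) = B**2
Z = 290 (Z = -10*(-54 + 5**2) = -10*(-54 + 25) = -10*(-29) = 290)
(8908 + W*(-59 - 6)) + Z = (8908 - 39*(-59 - 6)/7) + 290 = (8908 - 39/7*(-65)) + 290 = (8908 + 2535/7) + 290 = 64891/7 + 290 = 66921/7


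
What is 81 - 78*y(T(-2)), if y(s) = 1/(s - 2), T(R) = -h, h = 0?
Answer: 120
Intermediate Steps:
T(R) = 0 (T(R) = -1*0 = 0)
y(s) = 1/(-2 + s)
81 - 78*y(T(-2)) = 81 - 78/(-2 + 0) = 81 - 78/(-2) = 81 - 78*(-½) = 81 + 39 = 120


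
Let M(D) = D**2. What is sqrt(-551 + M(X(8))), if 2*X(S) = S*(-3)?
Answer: I*sqrt(407) ≈ 20.174*I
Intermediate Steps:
X(S) = -3*S/2 (X(S) = (S*(-3))/2 = (-3*S)/2 = -3*S/2)
sqrt(-551 + M(X(8))) = sqrt(-551 + (-3/2*8)**2) = sqrt(-551 + (-12)**2) = sqrt(-551 + 144) = sqrt(-407) = I*sqrt(407)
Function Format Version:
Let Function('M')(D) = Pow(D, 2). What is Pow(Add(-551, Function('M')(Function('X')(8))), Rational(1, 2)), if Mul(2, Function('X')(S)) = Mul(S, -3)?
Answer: Mul(I, Pow(407, Rational(1, 2))) ≈ Mul(20.174, I)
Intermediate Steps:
Function('X')(S) = Mul(Rational(-3, 2), S) (Function('X')(S) = Mul(Rational(1, 2), Mul(S, -3)) = Mul(Rational(1, 2), Mul(-3, S)) = Mul(Rational(-3, 2), S))
Pow(Add(-551, Function('M')(Function('X')(8))), Rational(1, 2)) = Pow(Add(-551, Pow(Mul(Rational(-3, 2), 8), 2)), Rational(1, 2)) = Pow(Add(-551, Pow(-12, 2)), Rational(1, 2)) = Pow(Add(-551, 144), Rational(1, 2)) = Pow(-407, Rational(1, 2)) = Mul(I, Pow(407, Rational(1, 2)))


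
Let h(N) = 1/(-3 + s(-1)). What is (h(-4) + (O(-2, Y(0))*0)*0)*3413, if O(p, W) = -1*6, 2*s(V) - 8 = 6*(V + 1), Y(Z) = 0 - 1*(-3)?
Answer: 3413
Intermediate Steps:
Y(Z) = 3 (Y(Z) = 0 + 3 = 3)
s(V) = 7 + 3*V (s(V) = 4 + (6*(V + 1))/2 = 4 + (6*(1 + V))/2 = 4 + (6 + 6*V)/2 = 4 + (3 + 3*V) = 7 + 3*V)
O(p, W) = -6
h(N) = 1 (h(N) = 1/(-3 + (7 + 3*(-1))) = 1/(-3 + (7 - 3)) = 1/(-3 + 4) = 1/1 = 1)
(h(-4) + (O(-2, Y(0))*0)*0)*3413 = (1 - 6*0*0)*3413 = (1 + 0*0)*3413 = (1 + 0)*3413 = 1*3413 = 3413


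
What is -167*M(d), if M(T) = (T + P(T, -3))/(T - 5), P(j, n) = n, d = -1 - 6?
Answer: -835/6 ≈ -139.17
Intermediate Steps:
d = -7
M(T) = (-3 + T)/(-5 + T) (M(T) = (T - 3)/(T - 5) = (-3 + T)/(-5 + T))
-167*M(d) = -167*(-3 - 7)/(-5 - 7) = -167*(-10)/(-12) = -(-167)*(-10)/12 = -167*⅚ = -835/6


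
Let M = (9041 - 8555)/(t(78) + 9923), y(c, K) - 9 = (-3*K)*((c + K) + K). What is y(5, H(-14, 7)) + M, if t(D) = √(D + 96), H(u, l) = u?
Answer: -94226904957/98465755 - 486*√174/98465755 ≈ -956.95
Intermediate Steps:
t(D) = √(96 + D)
y(c, K) = 9 - 3*K*(c + 2*K) (y(c, K) = 9 + (-3*K)*((c + K) + K) = 9 + (-3*K)*((K + c) + K) = 9 + (-3*K)*(c + 2*K) = 9 - 3*K*(c + 2*K))
M = 486/(9923 + √174) (M = (9041 - 8555)/(√(96 + 78) + 9923) = 486/(√174 + 9923) = 486/(9923 + √174) ≈ 0.048912)
y(5, H(-14, 7)) + M = (9 - 6*(-14)² - 3*(-14)*5) + (4822578/98465755 - 486*√174/98465755) = (9 - 6*196 + 210) + (4822578/98465755 - 486*√174/98465755) = (9 - 1176 + 210) + (4822578/98465755 - 486*√174/98465755) = -957 + (4822578/98465755 - 486*√174/98465755) = -94226904957/98465755 - 486*√174/98465755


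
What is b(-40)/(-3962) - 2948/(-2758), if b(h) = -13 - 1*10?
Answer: 838815/780514 ≈ 1.0747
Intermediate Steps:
b(h) = -23 (b(h) = -13 - 10 = -23)
b(-40)/(-3962) - 2948/(-2758) = -23/(-3962) - 2948/(-2758) = -23*(-1/3962) - 2948*(-1/2758) = 23/3962 + 1474/1379 = 838815/780514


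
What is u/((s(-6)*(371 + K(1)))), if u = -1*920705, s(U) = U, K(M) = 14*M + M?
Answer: 920705/2316 ≈ 397.54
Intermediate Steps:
K(M) = 15*M
u = -920705
u/((s(-6)*(371 + K(1)))) = -920705*(-1/(6*(371 + 15*1))) = -920705*(-1/(6*(371 + 15))) = -920705/((-6*386)) = -920705/(-2316) = -920705*(-1/2316) = 920705/2316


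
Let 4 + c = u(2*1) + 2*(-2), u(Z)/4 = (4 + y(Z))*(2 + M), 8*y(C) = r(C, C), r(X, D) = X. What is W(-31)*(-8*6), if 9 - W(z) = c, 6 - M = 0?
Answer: 5712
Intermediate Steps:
M = 6 (M = 6 - 1*0 = 6 + 0 = 6)
y(C) = C/8
u(Z) = 128 + 4*Z (u(Z) = 4*((4 + Z/8)*(2 + 6)) = 4*((4 + Z/8)*8) = 4*(32 + Z) = 128 + 4*Z)
c = 128 (c = -4 + ((128 + 4*(2*1)) + 2*(-2)) = -4 + ((128 + 4*2) - 4) = -4 + ((128 + 8) - 4) = -4 + (136 - 4) = -4 + 132 = 128)
W(z) = -119 (W(z) = 9 - 1*128 = 9 - 128 = -119)
W(-31)*(-8*6) = -(-952)*6 = -119*(-48) = 5712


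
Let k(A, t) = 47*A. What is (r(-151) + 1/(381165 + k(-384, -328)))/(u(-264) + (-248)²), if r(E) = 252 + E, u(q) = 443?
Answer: 36674818/22494008799 ≈ 0.0016304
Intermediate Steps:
(r(-151) + 1/(381165 + k(-384, -328)))/(u(-264) + (-248)²) = ((252 - 151) + 1/(381165 + 47*(-384)))/(443 + (-248)²) = (101 + 1/(381165 - 18048))/(443 + 61504) = (101 + 1/363117)/61947 = (101 + 1/363117)*(1/61947) = (36674818/363117)*(1/61947) = 36674818/22494008799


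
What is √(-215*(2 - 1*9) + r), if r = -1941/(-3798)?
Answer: √2412966882/1266 ≈ 38.801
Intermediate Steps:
r = 647/1266 (r = -1941*(-1/3798) = 647/1266 ≈ 0.51106)
√(-215*(2 - 1*9) + r) = √(-215*(2 - 1*9) + 647/1266) = √(-215*(2 - 9) + 647/1266) = √(-215*(-7) + 647/1266) = √(1505 + 647/1266) = √(1905977/1266) = √2412966882/1266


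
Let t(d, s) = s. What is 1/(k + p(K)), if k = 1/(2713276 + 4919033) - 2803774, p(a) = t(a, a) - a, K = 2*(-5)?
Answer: -7632309/21399269534165 ≈ -3.5666e-7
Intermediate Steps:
K = -10
p(a) = 0 (p(a) = a - a = 0)
k = -21399269534165/7632309 (k = 1/7632309 - 2803774 = -21399269534165/7632309 ≈ -2.8038e+6)
1/(k + p(K)) = 1/(-21399269534165/7632309 + 0) = 1/(-21399269534165/7632309) = -7632309/21399269534165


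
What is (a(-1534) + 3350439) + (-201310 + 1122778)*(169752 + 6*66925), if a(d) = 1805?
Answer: 526439863580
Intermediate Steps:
(a(-1534) + 3350439) + (-201310 + 1122778)*(169752 + 6*66925) = (1805 + 3350439) + (-201310 + 1122778)*(169752 + 6*66925) = 3352244 + 921468*(169752 + 401550) = 3352244 + 921468*571302 = 3352244 + 526436511336 = 526439863580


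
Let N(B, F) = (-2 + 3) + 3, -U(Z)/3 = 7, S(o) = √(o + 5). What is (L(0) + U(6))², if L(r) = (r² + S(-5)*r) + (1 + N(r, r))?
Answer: 256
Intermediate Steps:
S(o) = √(5 + o)
U(Z) = -21 (U(Z) = -3*7 = -21)
N(B, F) = 4 (N(B, F) = 1 + 3 = 4)
L(r) = 5 + r² (L(r) = (r² + √(5 - 5)*r) + (1 + 4) = (r² + √0*r) + 5 = (r² + 0*r) + 5 = (r² + 0) + 5 = r² + 5 = 5 + r²)
(L(0) + U(6))² = ((5 + 0²) - 21)² = ((5 + 0) - 21)² = (5 - 21)² = (-16)² = 256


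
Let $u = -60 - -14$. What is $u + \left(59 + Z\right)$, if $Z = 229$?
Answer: $242$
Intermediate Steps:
$u = -46$ ($u = -60 + 14 = -46$)
$u + \left(59 + Z\right) = -46 + \left(59 + 229\right) = -46 + 288 = 242$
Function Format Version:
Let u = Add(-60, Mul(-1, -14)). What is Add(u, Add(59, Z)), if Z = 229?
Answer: 242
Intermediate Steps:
u = -46 (u = Add(-60, 14) = -46)
Add(u, Add(59, Z)) = Add(-46, Add(59, 229)) = Add(-46, 288) = 242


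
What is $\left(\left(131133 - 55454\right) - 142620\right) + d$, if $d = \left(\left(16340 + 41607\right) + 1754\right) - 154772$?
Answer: $-162012$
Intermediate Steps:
$d = -95071$ ($d = \left(57947 + 1754\right) - 154772 = 59701 - 154772 = -95071$)
$\left(\left(131133 - 55454\right) - 142620\right) + d = \left(\left(131133 - 55454\right) - 142620\right) - 95071 = \left(75679 - 142620\right) - 95071 = -66941 - 95071 = -162012$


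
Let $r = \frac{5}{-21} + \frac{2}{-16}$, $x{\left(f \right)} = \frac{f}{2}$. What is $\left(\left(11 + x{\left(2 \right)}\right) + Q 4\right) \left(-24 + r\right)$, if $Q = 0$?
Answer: $- \frac{4093}{14} \approx -292.36$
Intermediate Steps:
$x{\left(f \right)} = \frac{f}{2}$ ($x{\left(f \right)} = f \frac{1}{2} = \frac{f}{2}$)
$r = - \frac{61}{168}$ ($r = 5 \left(- \frac{1}{21}\right) + 2 \left(- \frac{1}{16}\right) = - \frac{5}{21} - \frac{1}{8} = - \frac{61}{168} \approx -0.3631$)
$\left(\left(11 + x{\left(2 \right)}\right) + Q 4\right) \left(-24 + r\right) = \left(\left(11 + \frac{1}{2} \cdot 2\right) + 0 \cdot 4\right) \left(-24 - \frac{61}{168}\right) = \left(\left(11 + 1\right) + 0\right) \left(- \frac{4093}{168}\right) = \left(12 + 0\right) \left(- \frac{4093}{168}\right) = 12 \left(- \frac{4093}{168}\right) = - \frac{4093}{14}$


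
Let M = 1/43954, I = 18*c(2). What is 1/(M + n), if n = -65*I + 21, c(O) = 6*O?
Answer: -43954/616191125 ≈ -7.1332e-5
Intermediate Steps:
I = 216 (I = 18*(6*2) = 18*12 = 216)
n = -14019 (n = -65*216 + 21 = -14040 + 21 = -14019)
M = 1/43954 ≈ 2.2751e-5
1/(M + n) = 1/(1/43954 - 14019) = 1/(-616191125/43954) = -43954/616191125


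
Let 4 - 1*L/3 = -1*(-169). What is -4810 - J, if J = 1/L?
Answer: -2380949/495 ≈ -4810.0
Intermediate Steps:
L = -495 (L = 12 - (-3)*(-169) = 12 - 3*169 = 12 - 507 = -495)
J = -1/495 (J = 1/(-495) = -1/495 ≈ -0.0020202)
-4810 - J = -4810 - 1*(-1/495) = -4810 + 1/495 = -2380949/495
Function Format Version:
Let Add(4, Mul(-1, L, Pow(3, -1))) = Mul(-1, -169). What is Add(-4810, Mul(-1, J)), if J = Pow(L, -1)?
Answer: Rational(-2380949, 495) ≈ -4810.0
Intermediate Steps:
L = -495 (L = Add(12, Mul(-3, Mul(-1, -169))) = Add(12, Mul(-3, 169)) = Add(12, -507) = -495)
J = Rational(-1, 495) (J = Pow(-495, -1) = Rational(-1, 495) ≈ -0.0020202)
Add(-4810, Mul(-1, J)) = Add(-4810, Mul(-1, Rational(-1, 495))) = Add(-4810, Rational(1, 495)) = Rational(-2380949, 495)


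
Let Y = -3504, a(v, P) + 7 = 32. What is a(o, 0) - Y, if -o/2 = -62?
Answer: 3529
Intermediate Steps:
o = 124 (o = -2*(-62) = 124)
a(v, P) = 25 (a(v, P) = -7 + 32 = 25)
a(o, 0) - Y = 25 - 1*(-3504) = 25 + 3504 = 3529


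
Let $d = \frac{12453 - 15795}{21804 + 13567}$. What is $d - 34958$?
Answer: $- \frac{1236502760}{35371} \approx -34958.0$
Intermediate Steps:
$d = - \frac{3342}{35371} \approx -0.094484$
$d - 34958 = - \frac{3342}{35371} - 34958 = - \frac{1236502760}{35371}$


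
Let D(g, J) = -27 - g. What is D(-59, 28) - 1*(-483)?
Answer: 515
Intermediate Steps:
D(-59, 28) - 1*(-483) = (-27 - 1*(-59)) - 1*(-483) = (-27 + 59) + 483 = 32 + 483 = 515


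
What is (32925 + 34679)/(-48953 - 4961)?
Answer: -33802/26957 ≈ -1.2539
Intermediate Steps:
(32925 + 34679)/(-48953 - 4961) = 67604/(-53914) = 67604*(-1/53914) = -33802/26957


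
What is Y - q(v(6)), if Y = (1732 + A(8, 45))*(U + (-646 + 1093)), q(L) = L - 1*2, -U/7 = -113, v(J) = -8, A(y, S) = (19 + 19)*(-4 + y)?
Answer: 2332402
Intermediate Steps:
A(y, S) = -152 + 38*y (A(y, S) = 38*(-4 + y) = -152 + 38*y)
U = 791 (U = -7*(-113) = 791)
q(L) = -2 + L (q(L) = L - 2 = -2 + L)
Y = 2332392 (Y = (1732 + (-152 + 38*8))*(791 + (-646 + 1093)) = (1732 + (-152 + 304))*(791 + 447) = (1732 + 152)*1238 = 1884*1238 = 2332392)
Y - q(v(6)) = 2332392 - (-2 - 8) = 2332392 - 1*(-10) = 2332392 + 10 = 2332402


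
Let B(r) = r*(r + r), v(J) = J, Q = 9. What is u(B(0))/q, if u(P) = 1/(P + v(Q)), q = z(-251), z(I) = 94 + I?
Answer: -1/1413 ≈ -0.00070771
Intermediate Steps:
B(r) = 2*r² (B(r) = r*(2*r) = 2*r²)
q = -157 (q = 94 - 251 = -157)
u(P) = 1/(9 + P) (u(P) = 1/(P + 9) = 1/(9 + P))
u(B(0))/q = 1/((9 + 2*0²)*(-157)) = -1/157/(9 + 2*0) = -1/157/(9 + 0) = -1/157/9 = (⅑)*(-1/157) = -1/1413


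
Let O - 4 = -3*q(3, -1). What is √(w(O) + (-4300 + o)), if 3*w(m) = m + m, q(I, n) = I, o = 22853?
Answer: √166947/3 ≈ 136.20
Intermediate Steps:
O = -5 (O = 4 - 3*3 = 4 - 9 = -5)
w(m) = 2*m/3 (w(m) = (m + m)/3 = (2*m)/3 = 2*m/3)
√(w(O) + (-4300 + o)) = √((⅔)*(-5) + (-4300 + 22853)) = √(-10/3 + 18553) = √(55649/3) = √166947/3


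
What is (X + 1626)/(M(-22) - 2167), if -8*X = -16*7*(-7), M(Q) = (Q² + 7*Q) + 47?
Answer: -764/895 ≈ -0.85363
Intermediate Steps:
M(Q) = 47 + Q² + 7*Q
X = -98 (X = -(-16*7)*(-7)/8 = -(-14)*(-7) = -⅛*784 = -98)
(X + 1626)/(M(-22) - 2167) = (-98 + 1626)/((47 + (-22)² + 7*(-22)) - 2167) = 1528/((47 + 484 - 154) - 2167) = 1528/(377 - 2167) = 1528/(-1790) = 1528*(-1/1790) = -764/895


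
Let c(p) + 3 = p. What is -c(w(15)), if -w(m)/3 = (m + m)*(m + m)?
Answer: 2703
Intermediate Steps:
w(m) = -12*m² (w(m) = -3*(m + m)*(m + m) = -3*2*m*2*m = -12*m²)
c(p) = -3 + p
-c(w(15)) = -(-3 - 12*15²) = -(-3 - 12*225) = -(-3 - 2700) = -1*(-2703) = 2703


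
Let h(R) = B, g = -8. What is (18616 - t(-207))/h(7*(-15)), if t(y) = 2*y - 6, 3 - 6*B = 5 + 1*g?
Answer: 19036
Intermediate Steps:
B = 1 (B = ½ - (5 + 1*(-8))/6 = ½ - (5 - 8)/6 = ½ - ⅙*(-3) = ½ + ½ = 1)
t(y) = -6 + 2*y
h(R) = 1
(18616 - t(-207))/h(7*(-15)) = (18616 - (-6 + 2*(-207)))/1 = (18616 - (-6 - 414))*1 = (18616 - 1*(-420))*1 = (18616 + 420)*1 = 19036*1 = 19036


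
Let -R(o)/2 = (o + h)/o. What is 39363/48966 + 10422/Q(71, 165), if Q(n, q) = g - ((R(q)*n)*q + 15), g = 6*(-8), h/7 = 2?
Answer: 502790839/413844310 ≈ 1.2149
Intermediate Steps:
h = 14 (h = 7*2 = 14)
g = -48
R(o) = -2*(14 + o)/o (R(o) = -2*(o + 14)/o = -2*(14 + o)/o)
Q(n, q) = -63 - n*q*(-2 - 28/q) (Q(n, q) = -48 - (((-2 - 28/q)*n)*q + 15) = -48 - ((n*(-2 - 28/q))*q + 15) = -48 - (n*q*(-2 - 28/q) + 15) = -48 - (15 + n*q*(-2 - 28/q)) = -48 + (-15 - n*q*(-2 - 28/q)) = -63 - n*q*(-2 - 28/q))
39363/48966 + 10422/Q(71, 165) = 39363/48966 + 10422/(-63 + 2*71*(14 + 165)) = 39363*(1/48966) + 10422/(-63 + 2*71*179) = 13121/16322 + 10422/(-63 + 25418) = 13121/16322 + 10422/25355 = 502790839/413844310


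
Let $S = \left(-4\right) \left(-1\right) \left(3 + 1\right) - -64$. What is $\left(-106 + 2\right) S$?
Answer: $-8320$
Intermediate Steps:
$S = 80$ ($S = 4 \cdot 4 + 64 = 16 + 64 = 80$)
$\left(-106 + 2\right) S = \left(-106 + 2\right) 80 = \left(-104\right) 80 = -8320$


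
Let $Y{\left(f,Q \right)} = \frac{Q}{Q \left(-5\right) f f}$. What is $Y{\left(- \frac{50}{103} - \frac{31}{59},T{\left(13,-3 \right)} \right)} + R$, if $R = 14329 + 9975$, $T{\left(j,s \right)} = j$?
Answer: $\frac{4585696352551}{188682245} \approx 24304.0$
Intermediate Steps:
$Y{\left(f,Q \right)} = - \frac{1}{5 f^{2}}$ ($Y{\left(f,Q \right)} = \frac{Q}{- 5 Q f f} = \frac{Q}{\left(-5\right) Q f^{2}} = Q \left(- \frac{1}{5 Q f^{2}}\right) = - \frac{1}{5 f^{2}}$)
$R = 24304$
$Y{\left(- \frac{50}{103} - \frac{31}{59},T{\left(13,-3 \right)} \right)} + R = - \frac{1}{5 \left(- \frac{50}{103} - \frac{31}{59}\right)^{2}} + 24304 = - \frac{1}{5 \cdot \frac{37736449}{36929929}} + 24304 = \left(- \frac{1}{5}\right) \frac{36929929}{37736449} + 24304 = - \frac{36929929}{188682245} + 24304 = \frac{4585696352551}{188682245}$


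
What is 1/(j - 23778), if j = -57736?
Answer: -1/81514 ≈ -1.2268e-5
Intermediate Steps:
1/(j - 23778) = 1/(-57736 - 23778) = 1/(-81514) = -1/81514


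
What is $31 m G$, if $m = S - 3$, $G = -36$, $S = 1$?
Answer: $2232$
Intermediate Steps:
$m = -2$ ($m = 1 - 3 = -2$)
$31 m G = 31 \left(-2\right) \left(-36\right) = \left(-62\right) \left(-36\right) = 2232$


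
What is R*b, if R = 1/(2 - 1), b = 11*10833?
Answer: 119163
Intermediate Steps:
b = 119163
R = 1 (R = 1/1 = 1)
R*b = 1*119163 = 119163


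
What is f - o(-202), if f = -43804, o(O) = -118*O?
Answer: -67640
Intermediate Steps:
f - o(-202) = -43804 - (-118)*(-202) = -43804 - 1*23836 = -43804 - 23836 = -67640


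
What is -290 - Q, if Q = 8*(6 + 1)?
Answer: -346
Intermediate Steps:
Q = 56 (Q = 8*7 = 56)
-290 - Q = -290 - 1*56 = -290 - 56 = -346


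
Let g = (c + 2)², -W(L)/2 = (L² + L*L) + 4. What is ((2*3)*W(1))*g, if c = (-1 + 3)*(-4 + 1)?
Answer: -1152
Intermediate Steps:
c = -6 (c = 2*(-3) = -6)
W(L) = -8 - 4*L² (W(L) = -2*((L² + L*L) + 4) = -2*((L² + L²) + 4) = -2*(2*L² + 4) = -2*(4 + 2*L²) = -8 - 4*L²)
g = 16 (g = (-6 + 2)² = (-4)² = 16)
((2*3)*W(1))*g = ((2*3)*(-8 - 4*1²))*16 = (6*(-8 - 4*1))*16 = (6*(-8 - 4))*16 = (6*(-12))*16 = -72*16 = -1152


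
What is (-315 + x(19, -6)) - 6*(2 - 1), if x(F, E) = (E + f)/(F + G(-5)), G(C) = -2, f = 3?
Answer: -5460/17 ≈ -321.18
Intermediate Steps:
x(F, E) = (3 + E)/(-2 + F) (x(F, E) = (E + 3)/(F - 2) = (3 + E)/(-2 + F))
(-315 + x(19, -6)) - 6*(2 - 1) = (-315 + (3 - 6)/(-2 + 19)) - 6*(2 - 1) = (-315 - 3/17) - 6*1 = (-315 + (1/17)*(-3)) - 6 = (-315 - 3/17) - 6 = -5358/17 - 6 = -5460/17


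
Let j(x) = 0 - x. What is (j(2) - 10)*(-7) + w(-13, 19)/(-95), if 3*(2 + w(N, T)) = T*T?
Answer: 4717/57 ≈ 82.754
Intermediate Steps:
j(x) = -x
w(N, T) = -2 + T²/3 (w(N, T) = -2 + (T*T)/3 = -2 + T²/3)
(j(2) - 10)*(-7) + w(-13, 19)/(-95) = (-1*2 - 10)*(-7) + (-2 + (⅓)*19²)/(-95) = (-2 - 10)*(-7) + (-2 + (⅓)*361)*(-1/95) = -12*(-7) + (-2 + 361/3)*(-1/95) = 84 + (355/3)*(-1/95) = 84 - 71/57 = 4717/57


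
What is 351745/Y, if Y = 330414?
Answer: 351745/330414 ≈ 1.0646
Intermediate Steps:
351745/Y = 351745/330414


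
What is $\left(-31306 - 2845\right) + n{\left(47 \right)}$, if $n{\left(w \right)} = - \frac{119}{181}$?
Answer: $- \frac{6181450}{181} \approx -34152.0$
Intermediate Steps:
$n{\left(w \right)} = - \frac{119}{181}$ ($n{\left(w \right)} = \left(-119\right) \frac{1}{181} = - \frac{119}{181}$)
$\left(-31306 - 2845\right) + n{\left(47 \right)} = \left(-31306 - 2845\right) - \frac{119}{181} = -34151 - \frac{119}{181} = - \frac{6181450}{181}$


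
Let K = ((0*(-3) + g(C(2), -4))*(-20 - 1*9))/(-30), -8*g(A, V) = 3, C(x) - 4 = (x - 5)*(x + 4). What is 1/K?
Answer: -80/29 ≈ -2.7586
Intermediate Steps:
C(x) = 4 + (-5 + x)*(4 + x) (C(x) = 4 + (x - 5)*(x + 4) = 4 + (-5 + x)*(4 + x))
g(A, V) = -3/8 (g(A, V) = -⅛*3 = -3/8)
K = -29/80 (K = ((0*(-3) - 3/8)*(-20 - 1*9))/(-30) = ((0 - 3/8)*(-20 - 9))*(-1/30) = -3/8*(-29)*(-1/30) = (87/8)*(-1/30) = -29/80 ≈ -0.36250)
1/K = 1/(-29/80) = -80/29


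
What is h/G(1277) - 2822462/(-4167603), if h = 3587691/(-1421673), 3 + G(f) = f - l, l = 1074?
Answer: 23865804000319/35908900968600 ≈ 0.66462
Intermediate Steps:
G(f) = -1077 + f (G(f) = -3 + (f - 1*1074) = -3 + (f - 1074) = -3 + (-1074 + f) = -1077 + f)
h = -1195897/473891 (h = 3587691*(-1/1421673) = -1195897/473891 ≈ -2.5236)
h/G(1277) - 2822462/(-4167603) = -1195897/(473891*(-1077 + 1277)) - 2822462/(-4167603) = -1195897/473891/200 - 2822462*(-1/4167603) = -1195897/473891*1/200 + 2822462/4167603 = -1195897/94778200 + 2822462/4167603 = 23865804000319/35908900968600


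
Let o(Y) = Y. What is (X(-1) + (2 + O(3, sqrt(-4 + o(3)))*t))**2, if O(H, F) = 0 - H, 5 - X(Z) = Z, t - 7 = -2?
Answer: 49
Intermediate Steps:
t = 5 (t = 7 - 2 = 5)
X(Z) = 5 - Z
O(H, F) = -H
(X(-1) + (2 + O(3, sqrt(-4 + o(3)))*t))**2 = ((5 - 1*(-1)) + (2 - 1*3*5))**2 = ((5 + 1) + (2 - 3*5))**2 = (6 + (2 - 15))**2 = (6 - 13)**2 = (-7)**2 = 49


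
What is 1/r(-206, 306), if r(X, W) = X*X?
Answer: 1/42436 ≈ 2.3565e-5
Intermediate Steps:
r(X, W) = X²
1/r(-206, 306) = 1/((-206)²) = 1/42436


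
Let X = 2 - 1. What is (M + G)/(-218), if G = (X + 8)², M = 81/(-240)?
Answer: -6453/17440 ≈ -0.37001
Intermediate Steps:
X = 1
M = -27/80 (M = 81*(-1/240) = -27/80 ≈ -0.33750)
G = 81 (G = (1 + 8)² = 9² = 81)
(M + G)/(-218) = (-27/80 + 81)/(-218) = -1/218*6453/80 = -6453/17440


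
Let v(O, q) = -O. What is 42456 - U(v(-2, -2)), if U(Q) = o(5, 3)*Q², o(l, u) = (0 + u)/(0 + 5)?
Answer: 212268/5 ≈ 42454.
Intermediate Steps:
o(l, u) = u/5
U(Q) = 3*Q²/5 (U(Q) = ((⅕)*3)*Q² = 3*Q²/5)
42456 - U(v(-2, -2)) = 42456 - 3*(-1*(-2))²/5 = 42456 - 3*2²/5 = 42456 - 3*4/5 = 42456 - 1*12/5 = 42456 - 12/5 = 212268/5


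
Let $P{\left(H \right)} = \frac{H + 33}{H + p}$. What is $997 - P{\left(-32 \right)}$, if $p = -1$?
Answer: $\frac{32902}{33} \approx 997.03$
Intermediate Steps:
$P{\left(H \right)} = \frac{33 + H}{-1 + H}$ ($P{\left(H \right)} = \frac{H + 33}{H - 1} = \frac{33 + H}{-1 + H}$)
$997 - P{\left(-32 \right)} = 997 - \frac{33 - 32}{-1 - 32} = 997 - \frac{1}{-33} \cdot 1 = 997 - \left(- \frac{1}{33}\right) 1 = 997 - - \frac{1}{33} = 997 + \frac{1}{33} = \frac{32902}{33}$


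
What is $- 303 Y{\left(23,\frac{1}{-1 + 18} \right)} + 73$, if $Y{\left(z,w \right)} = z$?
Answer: $-6896$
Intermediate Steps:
$- 303 Y{\left(23,\frac{1}{-1 + 18} \right)} + 73 = \left(-303\right) 23 + 73 = -6969 + 73 = -6896$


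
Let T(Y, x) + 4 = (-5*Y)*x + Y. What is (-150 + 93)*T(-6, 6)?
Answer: -9690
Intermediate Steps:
T(Y, x) = -4 + Y - 5*Y*x (T(Y, x) = -4 + ((-5*Y)*x + Y) = -4 + (-5*Y*x + Y) = -4 + (Y - 5*Y*x) = -4 + Y - 5*Y*x)
(-150 + 93)*T(-6, 6) = (-150 + 93)*(-4 - 6 - 5*(-6)*6) = -57*(-4 - 6 + 180) = -57*170 = -9690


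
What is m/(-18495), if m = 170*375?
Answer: -4250/1233 ≈ -3.4469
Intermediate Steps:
m = 63750
m/(-18495) = 63750/(-18495) = 63750*(-1/18495) = -4250/1233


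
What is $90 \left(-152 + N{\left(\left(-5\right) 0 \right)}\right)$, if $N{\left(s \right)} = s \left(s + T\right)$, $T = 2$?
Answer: $-13680$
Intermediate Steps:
$N{\left(s \right)} = s \left(2 + s\right)$ ($N{\left(s \right)} = s \left(s + 2\right) = s \left(2 + s\right)$)
$90 \left(-152 + N{\left(\left(-5\right) 0 \right)}\right) = 90 \left(-152 + \left(-5\right) 0 \left(2 - 0\right)\right) = 90 \left(-152 + 0 \left(2 + 0\right)\right) = 90 \left(-152 + 0 \cdot 2\right) = 90 \left(-152 + 0\right) = 90 \left(-152\right) = -13680$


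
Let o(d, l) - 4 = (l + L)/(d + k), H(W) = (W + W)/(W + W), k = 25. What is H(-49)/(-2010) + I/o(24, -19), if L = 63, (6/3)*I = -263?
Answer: -57563/2144 ≈ -26.848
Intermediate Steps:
I = -263/2 (I = (½)*(-263) = -263/2 ≈ -131.50)
H(W) = 1 (H(W) = (2*W)/((2*W)) = (2*W)*(1/(2*W)) = 1)
o(d, l) = 4 + (63 + l)/(25 + d) (o(d, l) = 4 + (l + 63)/(d + 25) = 4 + (63 + l)/(25 + d))
H(-49)/(-2010) + I/o(24, -19) = 1/(-2010) - 263*(25 + 24)/(163 - 19 + 4*24)/2 = 1*(-1/2010) - 263*49/(163 - 19 + 96)/2 = -1/2010 - 263/(2*((1/49)*240)) = -1/2010 - 263/(2*240/49) = -1/2010 - 263/2*49/240 = -1/2010 - 12887/480 = -57563/2144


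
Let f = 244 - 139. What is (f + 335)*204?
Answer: 89760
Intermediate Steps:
f = 105
(f + 335)*204 = (105 + 335)*204 = 440*204 = 89760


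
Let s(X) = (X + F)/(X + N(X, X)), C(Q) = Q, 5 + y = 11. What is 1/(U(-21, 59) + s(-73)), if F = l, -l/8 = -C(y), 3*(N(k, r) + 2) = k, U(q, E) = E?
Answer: 298/17657 ≈ 0.016877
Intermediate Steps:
y = 6 (y = -5 + 11 = 6)
N(k, r) = -2 + k/3
l = 48 (l = -(-8)*6 = -8*(-6) = 48)
F = 48
s(X) = (48 + X)/(-2 + 4*X/3) (s(X) = (X + 48)/(X + (-2 + X/3)) = (48 + X)/(-2 + 4*X/3))
1/(U(-21, 59) + s(-73)) = 1/(59 + 3*(48 - 73)/(2*(-3 + 2*(-73)))) = 1/(59 + (3/2)*(-25)/(-3 - 146)) = 1/(59 + (3/2)*(-25)/(-149)) = 1/(59 + (3/2)*(-1/149)*(-25)) = 1/(59 + 75/298) = 1/(17657/298) = 298/17657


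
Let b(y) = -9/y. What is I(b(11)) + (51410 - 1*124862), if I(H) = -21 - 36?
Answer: -73509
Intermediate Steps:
I(H) = -57
I(b(11)) + (51410 - 1*124862) = -57 + (51410 - 1*124862) = -57 + (51410 - 124862) = -57 - 73452 = -73509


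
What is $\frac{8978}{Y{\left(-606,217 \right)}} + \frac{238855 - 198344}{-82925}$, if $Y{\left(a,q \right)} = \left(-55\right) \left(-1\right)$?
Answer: $\frac{148454509}{912175} \approx 162.75$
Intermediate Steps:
$Y{\left(a,q \right)} = 55$
$\frac{8978}{Y{\left(-606,217 \right)}} + \frac{238855 - 198344}{-82925} = \frac{8978}{55} + \frac{238855 - 198344}{-82925} = 8978 \cdot \frac{1}{55} + \left(238855 - 198344\right) \left(- \frac{1}{82925}\right) = \frac{8978}{55} + 40511 \left(- \frac{1}{82925}\right) = \frac{8978}{55} - \frac{40511}{82925} = \frac{148454509}{912175}$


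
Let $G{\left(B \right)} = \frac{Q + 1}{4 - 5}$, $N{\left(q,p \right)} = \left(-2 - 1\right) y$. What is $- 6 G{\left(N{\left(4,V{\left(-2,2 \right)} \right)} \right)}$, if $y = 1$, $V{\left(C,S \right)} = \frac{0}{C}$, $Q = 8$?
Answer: $54$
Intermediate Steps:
$V{\left(C,S \right)} = 0$
$N{\left(q,p \right)} = -3$ ($N{\left(q,p \right)} = \left(-2 - 1\right) 1 = \left(-3\right) 1 = -3$)
$G{\left(B \right)} = -9$ ($G{\left(B \right)} = \frac{8 + 1}{4 - 5} = \frac{9}{-1} = 9 \left(-1\right) = -9$)
$- 6 G{\left(N{\left(4,V{\left(-2,2 \right)} \right)} \right)} = \left(-6\right) \left(-9\right) = 54$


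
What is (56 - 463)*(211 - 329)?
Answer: 48026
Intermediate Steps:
(56 - 463)*(211 - 329) = -407*(-118) = 48026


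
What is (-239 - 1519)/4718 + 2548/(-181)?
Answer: -6169831/426979 ≈ -14.450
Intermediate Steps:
(-239 - 1519)/4718 + 2548/(-181) = -1758*1/4718 + 2548*(-1/181) = -879/2359 - 2548/181 = -6169831/426979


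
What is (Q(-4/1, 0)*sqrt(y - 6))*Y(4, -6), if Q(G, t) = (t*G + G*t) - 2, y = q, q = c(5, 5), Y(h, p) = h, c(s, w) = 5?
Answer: -8*I ≈ -8.0*I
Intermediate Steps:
q = 5
y = 5
Q(G, t) = -2 + 2*G*t (Q(G, t) = (G*t + G*t) - 2 = 2*G*t - 2 = -2 + 2*G*t)
(Q(-4/1, 0)*sqrt(y - 6))*Y(4, -6) = ((-2 + 2*(-4/1)*0)*sqrt(5 - 6))*4 = ((-2 + 2*(-4*1)*0)*sqrt(-1))*4 = ((-2 + 2*(-4)*0)*I)*4 = ((-2 + 0)*I)*4 = -2*I*4 = -8*I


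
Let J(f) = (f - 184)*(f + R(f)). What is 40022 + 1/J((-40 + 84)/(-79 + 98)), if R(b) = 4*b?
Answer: 30394307319/759440 ≈ 40022.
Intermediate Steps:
J(f) = 5*f*(-184 + f) (J(f) = (f - 184)*(f + 4*f) = (-184 + f)*(5*f) = 5*f*(-184 + f))
40022 + 1/J((-40 + 84)/(-79 + 98)) = 40022 + 1/(5*((-40 + 84)/(-79 + 98))*(-184 + (-40 + 84)/(-79 + 98))) = 40022 + 1/(5*(44/19)*(-184 + 44/19)) = 40022 + 1/(5*(44/19)*(-3452/19)) = 40022 + 1/(-759440/361) = 40022 - 361/759440 = 30394307319/759440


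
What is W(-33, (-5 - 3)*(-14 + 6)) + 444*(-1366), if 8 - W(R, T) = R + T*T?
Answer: -610559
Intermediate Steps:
W(R, T) = 8 - R - T² (W(R, T) = 8 - (R + T*T) = 8 - (R + T²) = 8 + (-R - T²) = 8 - R - T²)
W(-33, (-5 - 3)*(-14 + 6)) + 444*(-1366) = (8 - 1*(-33) - ((-5 - 3)*(-14 + 6))²) + 444*(-1366) = (8 + 33 - (-8*(-8))²) - 606504 = (8 + 33 - 1*64²) - 606504 = (8 + 33 - 1*4096) - 606504 = (8 + 33 - 4096) - 606504 = -4055 - 606504 = -610559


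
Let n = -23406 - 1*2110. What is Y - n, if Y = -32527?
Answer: -7011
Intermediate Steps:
n = -25516 (n = -23406 - 2110 = -25516)
Y - n = -32527 - 1*(-25516) = -32527 + 25516 = -7011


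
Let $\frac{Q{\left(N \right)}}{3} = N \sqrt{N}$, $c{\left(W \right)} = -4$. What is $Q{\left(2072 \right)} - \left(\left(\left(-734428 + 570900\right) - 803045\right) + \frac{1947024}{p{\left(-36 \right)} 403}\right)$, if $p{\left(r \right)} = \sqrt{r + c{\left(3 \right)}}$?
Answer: $966573 + 12432 \sqrt{518} + \frac{486756 i \sqrt{10}}{2015} \approx 1.2495 \cdot 10^{6} + 763.9 i$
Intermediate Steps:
$Q{\left(N \right)} = 3 N^{\frac{3}{2}}$ ($Q{\left(N \right)} = 3 N \sqrt{N} = 3 N^{\frac{3}{2}}$)
$p{\left(r \right)} = \sqrt{-4 + r}$ ($p{\left(r \right)} = \sqrt{r - 4} = \sqrt{-4 + r}$)
$Q{\left(2072 \right)} - \left(\left(\left(-734428 + 570900\right) - 803045\right) + \frac{1947024}{p{\left(-36 \right)} 403}\right) = 3 \cdot 2072^{\frac{3}{2}} - \left(\left(\left(-734428 + 570900\right) - 803045\right) + \frac{1947024}{\sqrt{-4 - 36} \cdot 403}\right) = 3 \cdot 4144 \sqrt{518} - \left(\left(-163528 - 803045\right) + \frac{1947024}{\sqrt{-40} \cdot 403}\right) = 12432 \sqrt{518} - \left(-966573 + \frac{1947024}{2 i \sqrt{10} \cdot 403}\right) = 12432 \sqrt{518} - \left(-966573 + \frac{1947024}{806 i \sqrt{10}}\right) = 12432 \sqrt{518} - \left(-966573 + 1947024 \left(- \frac{i \sqrt{10}}{8060}\right)\right) = 12432 \sqrt{518} - \left(-966573 - \frac{486756 i \sqrt{10}}{2015}\right) = 12432 \sqrt{518} + \left(966573 + \frac{486756 i \sqrt{10}}{2015}\right) = 966573 + 12432 \sqrt{518} + \frac{486756 i \sqrt{10}}{2015}$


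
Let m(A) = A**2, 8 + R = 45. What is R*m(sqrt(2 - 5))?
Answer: -111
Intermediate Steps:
R = 37 (R = -8 + 45 = 37)
R*m(sqrt(2 - 5)) = 37*(sqrt(2 - 5))**2 = 37*(sqrt(-3))**2 = 37*(I*sqrt(3))**2 = 37*(-3) = -111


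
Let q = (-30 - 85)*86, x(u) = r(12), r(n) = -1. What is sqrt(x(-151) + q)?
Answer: 3*I*sqrt(1099) ≈ 99.453*I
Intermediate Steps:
x(u) = -1
q = -9890 (q = -115*86 = -9890)
sqrt(x(-151) + q) = sqrt(-1 - 9890) = sqrt(-9891) = 3*I*sqrt(1099)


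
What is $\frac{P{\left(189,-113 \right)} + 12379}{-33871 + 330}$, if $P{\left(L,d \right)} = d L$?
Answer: $\frac{8978}{33541} \approx 0.26767$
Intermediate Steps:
$P{\left(L,d \right)} = L d$
$\frac{P{\left(189,-113 \right)} + 12379}{-33871 + 330} = \frac{189 \left(-113\right) + 12379}{-33871 + 330} = \frac{-21357 + 12379}{-33541} = \left(-8978\right) \left(- \frac{1}{33541}\right) = \frac{8978}{33541}$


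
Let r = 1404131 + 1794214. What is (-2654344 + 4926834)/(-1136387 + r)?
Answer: 15565/14123 ≈ 1.1021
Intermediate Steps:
r = 3198345
(-2654344 + 4926834)/(-1136387 + r) = (-2654344 + 4926834)/(-1136387 + 3198345) = 2272490/2061958 = 2272490*(1/2061958) = 15565/14123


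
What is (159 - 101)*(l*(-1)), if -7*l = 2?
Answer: 116/7 ≈ 16.571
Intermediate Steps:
l = -2/7 (l = -1/7*2 = -2/7 ≈ -0.28571)
(159 - 101)*(l*(-1)) = (159 - 101)*(-2/7*(-1)) = 58*(2/7) = 116/7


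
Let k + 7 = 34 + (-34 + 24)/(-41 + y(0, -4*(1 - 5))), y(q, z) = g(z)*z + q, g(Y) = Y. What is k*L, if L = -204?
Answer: -236436/43 ≈ -5498.5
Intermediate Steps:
y(q, z) = q + z**2 (y(q, z) = z*z + q = z**2 + q = q + z**2)
k = 1159/43 (k = -7 + (34 + (-34 + 24)/(-41 + (0 + (-4*(1 - 5))**2))) = -7 + (34 - 10/(-41 + (0 + (-4*(-4))**2))) = -7 + (34 - 10/(-41 + (0 + 16**2))) = -7 + (34 - 10/(-41 + (0 + 256))) = -7 + (34 - 10/(-41 + 256)) = -7 + (34 - 10/215) = -7 + (34 - 10*1/215) = -7 + (34 - 2/43) = -7 + 1460/43 = 1159/43 ≈ 26.953)
k*L = (1159/43)*(-204) = -236436/43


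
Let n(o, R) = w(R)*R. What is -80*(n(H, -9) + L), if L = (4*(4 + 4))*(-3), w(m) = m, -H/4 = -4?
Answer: 1200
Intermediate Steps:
H = 16 (H = -4*(-4) = 16)
n(o, R) = R**2 (n(o, R) = R*R = R**2)
L = -96 (L = (4*8)*(-3) = 32*(-3) = -96)
-80*(n(H, -9) + L) = -80*((-9)**2 - 96) = -80*(81 - 96) = -80*(-15) = 1200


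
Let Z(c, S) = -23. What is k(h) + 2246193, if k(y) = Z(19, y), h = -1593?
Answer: 2246170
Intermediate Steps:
k(y) = -23
k(h) + 2246193 = -23 + 2246193 = 2246170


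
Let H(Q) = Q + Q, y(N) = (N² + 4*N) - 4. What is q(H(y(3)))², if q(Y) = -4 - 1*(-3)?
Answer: 1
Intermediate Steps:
y(N) = -4 + N² + 4*N
H(Q) = 2*Q
q(Y) = -1 (q(Y) = -4 + 3 = -1)
q(H(y(3)))² = (-1)² = 1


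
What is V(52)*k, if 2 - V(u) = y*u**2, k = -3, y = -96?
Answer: -778758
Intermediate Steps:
V(u) = 2 + 96*u**2 (V(u) = 2 - (-96)*u**2 = 2 + 96*u**2)
V(52)*k = (2 + 96*52**2)*(-3) = (2 + 96*2704)*(-3) = (2 + 259584)*(-3) = 259586*(-3) = -778758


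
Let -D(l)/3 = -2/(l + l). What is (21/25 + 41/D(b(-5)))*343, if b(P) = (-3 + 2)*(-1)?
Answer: 373184/75 ≈ 4975.8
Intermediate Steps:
b(P) = 1 (b(P) = -1*(-1) = 1)
D(l) = 3/l (D(l) = -(-6)/(l + l) = -(-6)/(2*l) = -(-6)*1/(2*l) = -(-3)/l = 3/l)
(21/25 + 41/D(b(-5)))*343 = (21/25 + 41/((3/1)))*343 = (21*(1/25) + 41/((3*1)))*343 = (21/25 + 41/3)*343 = (1088/75)*343 = 373184/75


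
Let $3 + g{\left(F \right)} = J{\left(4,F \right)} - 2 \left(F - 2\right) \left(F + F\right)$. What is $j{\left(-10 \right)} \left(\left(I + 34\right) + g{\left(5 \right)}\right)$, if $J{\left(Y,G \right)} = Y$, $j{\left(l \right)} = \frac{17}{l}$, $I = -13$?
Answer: $\frac{323}{5} \approx 64.6$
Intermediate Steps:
$g{\left(F \right)} = 1 - 4 F \left(-2 + F\right)$ ($g{\left(F \right)} = -3 - \left(-4 + 2 \left(F - 2\right) \left(F + F\right)\right) = -3 - \left(-4 + 2 \left(-2 + F\right) 2 F\right) = -3 - \left(-4 + 2 \cdot 2 F \left(-2 + F\right)\right) = -3 - \left(-4 + 4 F \left(-2 + F\right)\right) = 1 - 4 F \left(-2 + F\right)$)
$j{\left(-10 \right)} \left(\left(I + 34\right) + g{\left(5 \right)}\right) = \frac{17}{-10} \left(\left(-13 + 34\right) + \left(1 - 4 \cdot 5^{2} + 8 \cdot 5\right)\right) = 17 \left(- \frac{1}{10}\right) \left(21 + \left(1 - 100 + 40\right)\right) = - \frac{17 \left(21 + \left(1 - 100 + 40\right)\right)}{10} = - \frac{17 \left(21 - 59\right)}{10} = \left(- \frac{17}{10}\right) \left(-38\right) = \frac{323}{5}$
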